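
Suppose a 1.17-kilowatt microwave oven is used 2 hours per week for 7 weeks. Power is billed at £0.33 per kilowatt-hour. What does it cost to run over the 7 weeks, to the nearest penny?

£5.41

Runtime = 2 h/week × 7 weeks = 14 h
Energy = 1.17 kW × 14 h = 16.38 kWh
Cost = 16.38 kWh × £0.33/kWh = £5.41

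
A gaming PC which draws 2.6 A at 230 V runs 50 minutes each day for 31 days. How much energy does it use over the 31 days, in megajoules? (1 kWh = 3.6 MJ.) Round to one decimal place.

55.6 MJ

Power = 2.6 A × 230 V = 598 W = 0.598 kW
Runtime = 50 min × 31 = 1550 min = 25.833333… h
Energy = 0.598 kW × 25.833333… h = 15.448333… kWh
= 15.448333… × 3.6 MJ = 55.6 MJ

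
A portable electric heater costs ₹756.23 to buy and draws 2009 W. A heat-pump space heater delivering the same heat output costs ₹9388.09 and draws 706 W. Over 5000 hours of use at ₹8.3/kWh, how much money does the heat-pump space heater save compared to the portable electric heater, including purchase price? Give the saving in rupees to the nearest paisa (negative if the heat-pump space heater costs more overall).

portable electric heater: ₹756.23 + (2009/1000) kW × 5000 h × ₹8.3 = ₹756.23 + ₹83373.5 = ₹84129.73
heat-pump space heater: ₹9388.09 + (706/1000) kW × 5000 h × ₹8.3 = ₹9388.09 + ₹29299 = ₹38687.09
Saving = ₹84129.73 − ₹38687.09 = ₹45442.64

₹45442.64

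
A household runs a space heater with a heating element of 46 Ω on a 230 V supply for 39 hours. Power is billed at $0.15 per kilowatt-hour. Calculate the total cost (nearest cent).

Power = V²/R = 230²/46 = 1150 W = 1.15 kW
Energy = 1.15 kW × 39 h = 44.85 kWh
Cost = 44.85 kWh × $0.15/kWh = $6.73

$6.73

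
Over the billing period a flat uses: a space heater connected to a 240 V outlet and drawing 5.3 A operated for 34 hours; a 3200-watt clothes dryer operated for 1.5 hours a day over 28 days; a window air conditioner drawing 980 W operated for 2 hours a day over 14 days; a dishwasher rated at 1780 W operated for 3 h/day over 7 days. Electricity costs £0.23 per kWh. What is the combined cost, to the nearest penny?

space heater: Power = 5.3 A × 240 V = 1272 W = 1.272 kW
space heater: 1.272 kW × 34 h = 43.248 kWh
clothes dryer: Runtime = 1.5 h/day × 28 days = 42 h
clothes dryer: 3.2 kW × 42 h = 134.4 kWh
window air conditioner: Runtime = 2 h/day × 14 days = 28 h
window air conditioner: 0.98 kW × 28 h = 27.44 kWh
dishwasher: Runtime = 3 h/day × 7 days = 21 h
dishwasher: 1.78 kW × 21 h = 37.38 kWh
Total energy = 242.468 kWh
Cost = 242.468 × £0.23 = £55.77

£55.77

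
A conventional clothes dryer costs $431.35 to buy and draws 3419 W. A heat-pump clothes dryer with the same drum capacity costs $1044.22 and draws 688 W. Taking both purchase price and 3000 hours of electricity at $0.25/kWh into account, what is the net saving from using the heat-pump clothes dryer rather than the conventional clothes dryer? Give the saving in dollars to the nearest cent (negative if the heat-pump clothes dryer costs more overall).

$1435.38

conventional clothes dryer: $431.35 + (3419/1000) kW × 3000 h × $0.25 = $431.35 + $2564.25 = $2995.6
heat-pump clothes dryer: $1044.22 + (688/1000) kW × 3000 h × $0.25 = $1044.22 + $516 = $1560.22
Saving = $2995.6 − $1560.22 = $1435.38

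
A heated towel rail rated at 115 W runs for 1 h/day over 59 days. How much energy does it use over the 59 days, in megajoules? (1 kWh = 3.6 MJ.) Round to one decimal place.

24.4 MJ

Runtime = 1 h/day × 59 days = 59 h
Energy = 0.115 kW × 59 h = 6.785 kWh
= 6.785 × 3.6 MJ = 24.4 MJ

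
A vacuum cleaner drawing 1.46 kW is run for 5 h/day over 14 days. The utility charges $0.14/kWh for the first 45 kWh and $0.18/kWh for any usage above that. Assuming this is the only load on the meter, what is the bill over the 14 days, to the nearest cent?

$16.60

Runtime = 5 h/day × 14 days = 70 h
Energy = 1.46 kW × 70 h = 102.2 kWh
Tier 1 (0–45 kWh): 45 × $0.14 = $6.3
Above 45 kWh: 57.2 × $0.18 = $10.296
Bill = $16.60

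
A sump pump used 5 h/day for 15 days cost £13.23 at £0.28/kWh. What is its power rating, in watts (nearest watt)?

630 W

Energy = £13.23 ÷ £0.28/kWh = 47.25 kWh
Runtime = 5 h/day × 15 days = 75 h
Power = 47.25 kWh ÷ 75 h = 0.63 kW = 630 W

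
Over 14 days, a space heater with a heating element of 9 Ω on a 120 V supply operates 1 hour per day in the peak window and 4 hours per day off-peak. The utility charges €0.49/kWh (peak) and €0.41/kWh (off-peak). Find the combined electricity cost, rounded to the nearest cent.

€47.71

Power = V²/R = 120²/9 = 1600 W = 1.6 kW
Peak energy = 1.6 kW × 1 h × 14 = 22.4 kWh
Off-peak energy = 1.6 kW × 4 h × 14 = 89.6 kWh
Cost = 22.4 × €0.49 + 89.6 × €0.41 = €10.976 + €36.736 = €47.71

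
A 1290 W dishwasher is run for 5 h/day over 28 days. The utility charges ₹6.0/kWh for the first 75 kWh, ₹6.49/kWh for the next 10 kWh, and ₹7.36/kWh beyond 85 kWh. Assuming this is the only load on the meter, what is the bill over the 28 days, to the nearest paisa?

Runtime = 5 h/day × 28 days = 140 h
Energy = 1.29 kW × 140 h = 180.6 kWh
Tier 1 (0–75 kWh): 75 × ₹6.0 = ₹450
Tier 2 (75–85 kWh): 10 × ₹6.49 = ₹64.9
Above 85 kWh: 95.6 × ₹7.36 = ₹703.616
Bill = ₹1218.52

₹1218.52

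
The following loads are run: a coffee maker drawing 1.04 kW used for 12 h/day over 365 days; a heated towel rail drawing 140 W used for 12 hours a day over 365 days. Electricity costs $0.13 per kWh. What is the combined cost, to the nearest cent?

$671.89

coffee maker: Runtime = 12 h/day × 365 days = 4380 h
coffee maker: 1.04 kW × 4380 h = 4555.2 kWh
heated towel rail: Runtime = 12 h/day × 365 days = 4380 h
heated towel rail: 0.14 kW × 4380 h = 613.2 kWh
Total energy = 5168.4 kWh
Cost = 5168.4 × $0.13 = $671.89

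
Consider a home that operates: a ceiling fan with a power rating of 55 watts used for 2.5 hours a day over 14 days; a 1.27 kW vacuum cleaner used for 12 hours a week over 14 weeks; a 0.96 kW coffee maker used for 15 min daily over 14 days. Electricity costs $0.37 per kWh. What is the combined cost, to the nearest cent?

$80.90

ceiling fan: Runtime = 2.5 h/day × 14 days = 35 h
ceiling fan: 0.055 kW × 35 h = 1.925 kWh
vacuum cleaner: Runtime = 12 h/week × 14 weeks = 168 h
vacuum cleaner: 1.27 kW × 168 h = 213.36 kWh
coffee maker: Runtime = 15 min × 14 = 210 min = 3.5 h
coffee maker: 0.96 kW × 3.5 h = 3.36 kWh
Total energy = 218.645 kWh
Cost = 218.645 × $0.37 = $80.90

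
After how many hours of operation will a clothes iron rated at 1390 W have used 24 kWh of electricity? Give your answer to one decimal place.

17.3 h

Hours = 24 kWh ÷ 1.39 kW = 17.3 h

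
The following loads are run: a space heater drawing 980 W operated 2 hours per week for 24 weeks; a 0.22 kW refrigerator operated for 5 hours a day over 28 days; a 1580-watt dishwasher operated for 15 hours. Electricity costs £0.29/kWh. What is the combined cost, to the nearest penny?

space heater: Runtime = 2 h/week × 24 weeks = 48 h
space heater: 0.98 kW × 48 h = 47.04 kWh
refrigerator: Runtime = 5 h/day × 28 days = 140 h
refrigerator: 0.22 kW × 140 h = 30.8 kWh
dishwasher: 1.58 kW × 15 h = 23.7 kWh
Total energy = 101.54 kWh
Cost = 101.54 × £0.29 = £29.45

£29.45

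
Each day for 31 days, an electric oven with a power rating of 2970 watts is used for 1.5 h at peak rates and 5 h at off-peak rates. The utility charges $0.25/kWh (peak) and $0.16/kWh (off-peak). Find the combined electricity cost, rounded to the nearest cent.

Peak energy = 2.97 kW × 1.5 h × 31 = 138.105 kWh
Off-peak energy = 2.97 kW × 5 h × 31 = 460.35 kWh
Cost = 138.105 × $0.25 + 460.35 × $0.16 = $34.52625 + $73.656 = $108.18

$108.18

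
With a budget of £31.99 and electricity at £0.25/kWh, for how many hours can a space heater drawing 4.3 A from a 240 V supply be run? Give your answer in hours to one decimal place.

Power = 4.3 A × 240 V = 1032 W = 1.032 kW
Energy available = £31.99 ÷ £0.25/kWh = 127.96 kWh
Hours = 127.96 kWh ÷ 1.032 kW = 124.0 h

124.0 h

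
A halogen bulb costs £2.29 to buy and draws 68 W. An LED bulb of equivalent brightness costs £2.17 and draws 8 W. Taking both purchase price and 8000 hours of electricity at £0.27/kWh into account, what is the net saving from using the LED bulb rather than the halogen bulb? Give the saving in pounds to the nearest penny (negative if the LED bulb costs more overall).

halogen bulb: £2.29 + (68/1000) kW × 8000 h × £0.27 = £2.29 + £146.88 = £149.17
LED bulb: £2.17 + (8/1000) kW × 8000 h × £0.27 = £2.17 + £17.28 = £19.45
Saving = £149.17 − £19.45 = £129.72

£129.72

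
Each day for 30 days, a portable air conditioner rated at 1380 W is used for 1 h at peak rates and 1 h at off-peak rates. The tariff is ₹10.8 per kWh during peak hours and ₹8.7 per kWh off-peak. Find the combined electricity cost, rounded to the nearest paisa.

Peak energy = 1.38 kW × 1 h × 30 = 41.4 kWh
Off-peak energy = 1.38 kW × 1 h × 30 = 41.4 kWh
Cost = 41.4 × ₹10.8 + 41.4 × ₹8.7 = ₹447.12 + ₹360.18 = ₹807.30

₹807.30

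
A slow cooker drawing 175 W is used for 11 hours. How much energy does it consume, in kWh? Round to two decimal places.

1.93 kWh

Energy = 0.175 kW × 11 h = 1.925 kWh ≈ 1.93 kWh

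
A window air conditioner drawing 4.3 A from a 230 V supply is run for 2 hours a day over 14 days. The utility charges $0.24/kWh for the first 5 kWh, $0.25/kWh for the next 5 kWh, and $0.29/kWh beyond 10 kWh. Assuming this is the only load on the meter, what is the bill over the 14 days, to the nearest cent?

$7.58

Power = 4.3 A × 230 V = 989 W = 0.989 kW
Runtime = 2 h/day × 14 days = 28 h
Energy = 0.989 kW × 28 h = 27.692 kWh
Tier 1 (0–5 kWh): 5 × $0.24 = $1.2
Tier 2 (5–10 kWh): 5 × $0.25 = $1.25
Above 10 kWh: 17.692 × $0.29 = $5.13068
Bill = $7.58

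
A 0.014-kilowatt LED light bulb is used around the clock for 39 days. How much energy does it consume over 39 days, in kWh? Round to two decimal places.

13.10 kWh

Runtime = 24 h × 39 = 936 h
Energy = 0.014 kW × 936 h = 13.104 kWh ≈ 13.10 kWh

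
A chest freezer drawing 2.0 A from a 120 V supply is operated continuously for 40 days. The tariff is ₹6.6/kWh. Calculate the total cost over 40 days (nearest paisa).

₹1520.64

Power = 2.0 A × 120 V = 240 W = 0.24 kW
Runtime = 24 h × 40 = 960 h
Energy = 0.24 kW × 960 h = 230.4 kWh
Cost = 230.4 kWh × ₹6.6/kWh = ₹1520.64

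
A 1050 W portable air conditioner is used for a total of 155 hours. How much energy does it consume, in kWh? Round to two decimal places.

162.75 kWh

Energy = 1.05 kW × 155 h = 162.75 kWh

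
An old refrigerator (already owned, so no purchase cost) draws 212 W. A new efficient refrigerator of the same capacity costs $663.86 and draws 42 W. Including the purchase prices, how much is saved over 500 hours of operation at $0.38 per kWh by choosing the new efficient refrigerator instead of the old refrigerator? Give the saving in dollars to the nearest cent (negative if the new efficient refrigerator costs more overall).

old refrigerator: $0.00 + (212/1000) kW × 500 h × $0.38 = $0.00 + $40.28 = $40.28
new efficient refrigerator: $663.86 + (42/1000) kW × 500 h × $0.38 = $663.86 + $7.98 = $671.84
Saving = $40.28 − $671.84 = −$631.56

-$631.56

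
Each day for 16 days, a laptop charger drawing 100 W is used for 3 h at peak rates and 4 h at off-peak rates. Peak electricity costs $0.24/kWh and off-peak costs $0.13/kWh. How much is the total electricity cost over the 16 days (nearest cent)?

Peak energy = 0.1 kW × 3 h × 16 = 4.8 kWh
Off-peak energy = 0.1 kW × 4 h × 16 = 6.4 kWh
Cost = 4.8 × $0.24 + 6.4 × $0.13 = $1.152 + $0.832 = $1.98

$1.98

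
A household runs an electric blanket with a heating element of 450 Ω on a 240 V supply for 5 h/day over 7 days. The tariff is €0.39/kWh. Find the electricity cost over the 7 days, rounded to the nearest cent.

€1.75

Power = V²/R = 240²/450 = 128 W = 0.128 kW
Runtime = 5 h/day × 7 days = 35 h
Energy = 0.128 kW × 35 h = 4.48 kWh
Cost = 4.48 kWh × €0.39/kWh = €1.75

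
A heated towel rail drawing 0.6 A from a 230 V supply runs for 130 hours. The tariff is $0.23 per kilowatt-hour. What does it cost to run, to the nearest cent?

$4.13

Power = 0.6 A × 230 V = 138 W = 0.138 kW
Energy = 0.138 kW × 130 h = 17.94 kWh
Cost = 17.94 kWh × $0.23/kWh = $4.13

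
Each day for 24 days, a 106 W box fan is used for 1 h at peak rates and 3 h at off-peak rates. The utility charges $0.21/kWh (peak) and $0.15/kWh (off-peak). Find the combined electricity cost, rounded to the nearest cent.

Peak energy = 0.106 kW × 1 h × 24 = 2.544 kWh
Off-peak energy = 0.106 kW × 3 h × 24 = 7.632 kWh
Cost = 2.544 × $0.21 + 7.632 × $0.15 = $0.53424 + $1.1448 = $1.68

$1.68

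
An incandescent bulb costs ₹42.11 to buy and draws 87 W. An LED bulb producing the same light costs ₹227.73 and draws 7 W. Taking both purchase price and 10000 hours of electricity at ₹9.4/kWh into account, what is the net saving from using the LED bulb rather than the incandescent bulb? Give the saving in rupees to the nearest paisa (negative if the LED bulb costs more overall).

₹7334.38

incandescent bulb: ₹42.11 + (87/1000) kW × 10000 h × ₹9.4 = ₹42.11 + ₹8178 = ₹8220.11
LED bulb: ₹227.73 + (7/1000) kW × 10000 h × ₹9.4 = ₹227.73 + ₹658 = ₹885.73
Saving = ₹8220.11 − ₹885.73 = ₹7334.38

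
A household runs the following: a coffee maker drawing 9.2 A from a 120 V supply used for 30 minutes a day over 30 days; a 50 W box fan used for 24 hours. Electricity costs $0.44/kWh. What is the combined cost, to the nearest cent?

$7.81

coffee maker: Power = 9.2 A × 120 V = 1104 W = 1.104 kW
coffee maker: Runtime = 30 min × 30 = 900 min = 15 h
coffee maker: 1.104 kW × 15 h = 16.56 kWh
box fan: 0.05 kW × 24 h = 1.2 kWh
Total energy = 17.76 kWh
Cost = 17.76 × $0.44 = $7.81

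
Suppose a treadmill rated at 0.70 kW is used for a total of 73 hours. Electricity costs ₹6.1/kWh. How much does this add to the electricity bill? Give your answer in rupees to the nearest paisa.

₹311.71

Energy = 0.7 kW × 73 h = 51.1 kWh
Cost = 51.1 kWh × ₹6.1/kWh = ₹311.71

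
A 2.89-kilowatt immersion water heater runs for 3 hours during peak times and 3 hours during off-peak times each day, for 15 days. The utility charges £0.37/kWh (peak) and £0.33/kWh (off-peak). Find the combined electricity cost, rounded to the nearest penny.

£91.04

Peak energy = 2.89 kW × 3 h × 15 = 130.05 kWh
Off-peak energy = 2.89 kW × 3 h × 15 = 130.05 kWh
Cost = 130.05 × £0.37 + 130.05 × £0.33 = £48.1185 + £42.9165 = £91.04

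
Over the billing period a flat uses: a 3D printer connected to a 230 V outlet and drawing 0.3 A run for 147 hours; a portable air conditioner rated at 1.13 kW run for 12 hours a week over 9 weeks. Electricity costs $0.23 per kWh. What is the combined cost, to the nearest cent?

$30.40

3D printer: Power = 0.3 A × 230 V = 69 W = 0.069 kW
3D printer: 0.069 kW × 147 h = 10.143 kWh
portable air conditioner: Runtime = 12 h/week × 9 weeks = 108 h
portable air conditioner: 1.13 kW × 108 h = 122.04 kWh
Total energy = 132.183 kWh
Cost = 132.183 × $0.23 = $30.40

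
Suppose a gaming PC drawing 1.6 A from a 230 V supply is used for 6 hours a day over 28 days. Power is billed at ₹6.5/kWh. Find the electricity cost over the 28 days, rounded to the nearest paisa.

₹401.86

Power = 1.6 A × 230 V = 368 W = 0.368 kW
Runtime = 6 h/day × 28 days = 168 h
Energy = 0.368 kW × 168 h = 61.824 kWh
Cost = 61.824 kWh × ₹6.5/kWh = ₹401.86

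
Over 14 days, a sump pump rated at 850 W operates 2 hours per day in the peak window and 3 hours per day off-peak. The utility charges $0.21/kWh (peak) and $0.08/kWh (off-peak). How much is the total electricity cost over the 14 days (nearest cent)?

$7.85

Peak energy = 0.85 kW × 2 h × 14 = 23.8 kWh
Off-peak energy = 0.85 kW × 3 h × 14 = 35.7 kWh
Cost = 23.8 × $0.21 + 35.7 × $0.08 = $4.998 + $2.856 = $7.85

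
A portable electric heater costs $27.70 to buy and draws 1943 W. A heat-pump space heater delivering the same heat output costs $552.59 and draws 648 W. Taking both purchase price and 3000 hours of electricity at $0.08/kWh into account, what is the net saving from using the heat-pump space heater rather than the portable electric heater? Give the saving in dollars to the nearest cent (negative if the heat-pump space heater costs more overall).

portable electric heater: $27.70 + (1943/1000) kW × 3000 h × $0.08 = $27.70 + $466.32 = $494.02
heat-pump space heater: $552.59 + (648/1000) kW × 3000 h × $0.08 = $552.59 + $155.52 = $708.11
Saving = $494.02 − $708.11 = −$214.09

-$214.09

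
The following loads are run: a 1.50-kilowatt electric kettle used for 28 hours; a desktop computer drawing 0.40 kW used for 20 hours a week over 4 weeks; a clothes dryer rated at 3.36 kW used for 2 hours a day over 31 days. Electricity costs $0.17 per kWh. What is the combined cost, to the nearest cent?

electric kettle: 1.5 kW × 28 h = 42 kWh
desktop computer: Runtime = 20 h/week × 4 weeks = 80 h
desktop computer: 0.4 kW × 80 h = 32 kWh
clothes dryer: Runtime = 2 h/day × 31 days = 62 h
clothes dryer: 3.36 kW × 62 h = 208.32 kWh
Total energy = 282.32 kWh
Cost = 282.32 × $0.17 = $47.99

$47.99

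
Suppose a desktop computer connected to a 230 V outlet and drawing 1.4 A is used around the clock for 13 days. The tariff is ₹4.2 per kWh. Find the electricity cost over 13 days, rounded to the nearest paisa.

Power = 1.4 A × 230 V = 322 W = 0.322 kW
Runtime = 24 h × 13 = 312 h
Energy = 0.322 kW × 312 h = 100.464 kWh
Cost = 100.464 kWh × ₹4.2/kWh = ₹421.95

₹421.95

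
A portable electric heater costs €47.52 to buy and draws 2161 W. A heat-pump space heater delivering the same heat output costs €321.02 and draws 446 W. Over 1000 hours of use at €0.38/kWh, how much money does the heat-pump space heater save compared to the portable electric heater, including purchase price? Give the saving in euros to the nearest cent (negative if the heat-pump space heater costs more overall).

€378.20

portable electric heater: €47.52 + (2161/1000) kW × 1000 h × €0.38 = €47.52 + €821.18 = €868.7
heat-pump space heater: €321.02 + (446/1000) kW × 1000 h × €0.38 = €321.02 + €169.48 = €490.5
Saving = €868.7 − €490.5 = €378.2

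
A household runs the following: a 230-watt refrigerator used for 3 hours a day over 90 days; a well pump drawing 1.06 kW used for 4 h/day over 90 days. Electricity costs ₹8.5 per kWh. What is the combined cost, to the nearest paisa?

refrigerator: Runtime = 3 h/day × 90 days = 270 h
refrigerator: 0.23 kW × 270 h = 62.1 kWh
well pump: Runtime = 4 h/day × 90 days = 360 h
well pump: 1.06 kW × 360 h = 381.6 kWh
Total energy = 443.7 kWh
Cost = 443.7 × ₹8.5 = ₹3771.45

₹3771.45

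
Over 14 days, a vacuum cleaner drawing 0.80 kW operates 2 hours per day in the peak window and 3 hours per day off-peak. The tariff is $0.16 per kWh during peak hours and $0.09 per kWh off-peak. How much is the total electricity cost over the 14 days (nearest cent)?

Peak energy = 0.8 kW × 2 h × 14 = 22.4 kWh
Off-peak energy = 0.8 kW × 3 h × 14 = 33.6 kWh
Cost = 22.4 × $0.16 + 33.6 × $0.09 = $3.584 + $3.024 = $6.61

$6.61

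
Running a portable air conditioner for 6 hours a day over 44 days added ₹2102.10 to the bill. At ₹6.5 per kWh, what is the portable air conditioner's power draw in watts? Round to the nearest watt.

Energy = ₹2102.10 ÷ ₹6.5/kWh = 323.4 kWh
Runtime = 6 h/day × 44 days = 264 h
Power = 323.4 kWh ÷ 264 h = 1.225 kW = 1225 W

1225 W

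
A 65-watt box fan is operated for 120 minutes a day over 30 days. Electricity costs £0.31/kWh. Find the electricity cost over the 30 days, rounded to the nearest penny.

£1.21

Runtime = 120 min × 30 = 3600 min = 60 h
Energy = 0.065 kW × 60 h = 3.9 kWh
Cost = 3.9 kWh × £0.31/kWh = £1.21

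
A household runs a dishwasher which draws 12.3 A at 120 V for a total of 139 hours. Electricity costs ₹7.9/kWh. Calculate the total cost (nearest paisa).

Power = 12.3 A × 120 V = 1476 W = 1.476 kW
Energy = 1.476 kW × 139 h = 205.164 kWh
Cost = 205.164 kWh × ₹7.9/kWh = ₹1620.80

₹1620.80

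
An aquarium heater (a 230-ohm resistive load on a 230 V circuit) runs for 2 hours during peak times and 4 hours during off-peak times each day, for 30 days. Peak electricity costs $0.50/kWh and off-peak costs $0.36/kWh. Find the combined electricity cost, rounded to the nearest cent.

$16.84

Power = V²/R = 230²/230 = 230 W = 0.23 kW
Peak energy = 0.23 kW × 2 h × 30 = 13.8 kWh
Off-peak energy = 0.23 kW × 4 h × 30 = 27.6 kWh
Cost = 13.8 × $0.50 + 27.6 × $0.36 = $6.9 + $9.936 = $16.84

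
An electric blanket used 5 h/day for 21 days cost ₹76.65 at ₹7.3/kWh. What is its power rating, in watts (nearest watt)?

100 W

Energy = ₹76.65 ÷ ₹7.3/kWh = 10.5 kWh
Runtime = 5 h/day × 21 days = 105 h
Power = 10.5 kWh ÷ 105 h = 0.1 kW = 100 W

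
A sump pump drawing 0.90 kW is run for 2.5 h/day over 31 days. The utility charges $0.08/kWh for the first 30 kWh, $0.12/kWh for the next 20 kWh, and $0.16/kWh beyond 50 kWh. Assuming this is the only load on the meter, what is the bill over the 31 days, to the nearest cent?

Runtime = 2.5 h/day × 31 days = 77.5 h
Energy = 0.9 kW × 77.5 h = 69.75 kWh
Tier 1 (0–30 kWh): 30 × $0.08 = $2.4
Tier 2 (30–50 kWh): 20 × $0.12 = $2.4
Above 50 kWh: 19.75 × $0.16 = $3.16
Bill = $7.96

$7.96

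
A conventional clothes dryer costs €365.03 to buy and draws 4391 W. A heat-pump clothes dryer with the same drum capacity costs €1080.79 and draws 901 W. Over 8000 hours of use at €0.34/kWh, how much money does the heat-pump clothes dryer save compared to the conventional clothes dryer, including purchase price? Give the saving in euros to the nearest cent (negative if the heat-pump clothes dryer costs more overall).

conventional clothes dryer: €365.03 + (4391/1000) kW × 8000 h × €0.34 = €365.03 + €11943.52 = €12308.55
heat-pump clothes dryer: €1080.79 + (901/1000) kW × 8000 h × €0.34 = €1080.79 + €2450.72 = €3531.51
Saving = €12308.55 − €3531.51 = €8777.04

€8777.04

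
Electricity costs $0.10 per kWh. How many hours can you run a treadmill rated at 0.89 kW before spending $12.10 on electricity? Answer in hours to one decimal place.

136.0 h

Energy available = $12.10 ÷ $0.10/kWh = 121 kWh
Hours = 121 kWh ÷ 0.89 kW = 136.0 h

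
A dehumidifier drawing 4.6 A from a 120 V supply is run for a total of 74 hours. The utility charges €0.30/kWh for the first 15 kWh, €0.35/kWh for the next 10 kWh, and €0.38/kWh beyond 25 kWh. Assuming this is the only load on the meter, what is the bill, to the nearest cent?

€14.02

Power = 4.6 A × 120 V = 552 W = 0.552 kW
Energy = 0.552 kW × 74 h = 40.848 kWh
Tier 1 (0–15 kWh): 15 × €0.30 = €4.5
Tier 2 (15–25 kWh): 10 × €0.35 = €3.5
Above 25 kWh: 15.848 × €0.38 = €6.02224
Bill = €14.02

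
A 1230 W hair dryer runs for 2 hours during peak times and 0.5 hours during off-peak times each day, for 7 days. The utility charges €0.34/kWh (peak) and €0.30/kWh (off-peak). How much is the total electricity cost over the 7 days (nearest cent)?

€7.15

Peak energy = 1.23 kW × 2 h × 7 = 17.22 kWh
Off-peak energy = 1.23 kW × 0.5 h × 7 = 4.305 kWh
Cost = 17.22 × €0.34 + 4.305 × €0.30 = €5.8548 + €1.2915 = €7.15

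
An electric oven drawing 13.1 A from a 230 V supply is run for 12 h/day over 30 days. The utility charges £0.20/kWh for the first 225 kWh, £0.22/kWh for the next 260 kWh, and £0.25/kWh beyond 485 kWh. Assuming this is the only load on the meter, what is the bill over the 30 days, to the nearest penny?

£252.12

Power = 13.1 A × 230 V = 3013 W = 3.013 kW
Runtime = 12 h/day × 30 days = 360 h
Energy = 3.013 kW × 360 h = 1084.68 kWh
Tier 1 (0–225 kWh): 225 × £0.20 = £45
Tier 2 (225–485 kWh): 260 × £0.22 = £57.2
Above 485 kWh: 599.68 × £0.25 = £149.92
Bill = £252.12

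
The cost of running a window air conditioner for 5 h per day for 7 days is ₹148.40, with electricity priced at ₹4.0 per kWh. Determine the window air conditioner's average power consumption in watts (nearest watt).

1060 W

Energy = ₹148.40 ÷ ₹4.0/kWh = 37.1 kWh
Runtime = 5 h/day × 7 days = 35 h
Power = 37.1 kWh ÷ 35 h = 1.06 kW = 1060 W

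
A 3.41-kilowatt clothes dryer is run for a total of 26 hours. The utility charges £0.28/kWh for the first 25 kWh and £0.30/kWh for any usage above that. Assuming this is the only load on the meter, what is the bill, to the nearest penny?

£26.10

Energy = 3.41 kW × 26 h = 88.66 kWh
Tier 1 (0–25 kWh): 25 × £0.28 = £7
Above 25 kWh: 63.66 × £0.30 = £19.098
Bill = £26.10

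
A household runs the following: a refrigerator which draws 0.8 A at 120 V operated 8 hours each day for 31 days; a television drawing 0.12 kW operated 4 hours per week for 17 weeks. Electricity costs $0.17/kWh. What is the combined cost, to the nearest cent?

$5.43

refrigerator: Power = 0.8 A × 120 V = 96 W = 0.096 kW
refrigerator: Runtime = 8 h/day × 31 days = 248 h
refrigerator: 0.096 kW × 248 h = 23.808 kWh
television: Runtime = 4 h/week × 17 weeks = 68 h
television: 0.12 kW × 68 h = 8.16 kWh
Total energy = 31.968 kWh
Cost = 31.968 × $0.17 = $5.43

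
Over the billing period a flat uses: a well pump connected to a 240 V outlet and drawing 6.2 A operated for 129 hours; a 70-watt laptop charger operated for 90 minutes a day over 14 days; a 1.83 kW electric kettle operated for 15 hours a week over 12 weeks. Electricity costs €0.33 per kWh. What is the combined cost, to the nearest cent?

well pump: Power = 6.2 A × 240 V = 1488 W = 1.488 kW
well pump: 1.488 kW × 129 h = 191.952 kWh
laptop charger: Runtime = 90 min × 14 = 1260 min = 21 h
laptop charger: 0.07 kW × 21 h = 1.47 kWh
electric kettle: Runtime = 15 h/week × 12 weeks = 180 h
electric kettle: 1.83 kW × 180 h = 329.4 kWh
Total energy = 522.822 kWh
Cost = 522.822 × €0.33 = €172.53

€172.53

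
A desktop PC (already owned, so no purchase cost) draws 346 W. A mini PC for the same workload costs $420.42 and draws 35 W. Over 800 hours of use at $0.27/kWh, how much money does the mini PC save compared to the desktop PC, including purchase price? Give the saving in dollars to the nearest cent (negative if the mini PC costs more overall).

-$353.24

desktop PC: $0.00 + (346/1000) kW × 800 h × $0.27 = $0.00 + $74.736 = $74.736
mini PC: $420.42 + (35/1000) kW × 800 h × $0.27 = $420.42 + $7.56 = $427.98
Saving = $74.736 − $427.98 = −$353.244 → -$353.24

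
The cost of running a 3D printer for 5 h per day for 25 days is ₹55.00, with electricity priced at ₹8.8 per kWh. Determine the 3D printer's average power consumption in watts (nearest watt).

Energy = ₹55.00 ÷ ₹8.8/kWh = 6.25 kWh
Runtime = 5 h/day × 25 days = 125 h
Power = 6.25 kWh ÷ 125 h = 0.05 kW = 50 W

50 W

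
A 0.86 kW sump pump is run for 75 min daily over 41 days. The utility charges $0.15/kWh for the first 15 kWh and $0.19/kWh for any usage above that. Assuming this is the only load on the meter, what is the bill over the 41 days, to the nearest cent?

$7.77

Runtime = 75 min × 41 = 3075 min = 51.25 h
Energy = 0.86 kW × 51.25 h = 44.075 kWh
Tier 1 (0–15 kWh): 15 × $0.15 = $2.25
Above 15 kWh: 29.075 × $0.19 = $5.52425
Bill = $7.77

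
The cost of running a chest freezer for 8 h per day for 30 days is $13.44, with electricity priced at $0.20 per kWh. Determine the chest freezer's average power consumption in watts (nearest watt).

280 W

Energy = $13.44 ÷ $0.20/kWh = 67.2 kWh
Runtime = 8 h/day × 30 days = 240 h
Power = 67.2 kWh ÷ 240 h = 0.28 kW = 280 W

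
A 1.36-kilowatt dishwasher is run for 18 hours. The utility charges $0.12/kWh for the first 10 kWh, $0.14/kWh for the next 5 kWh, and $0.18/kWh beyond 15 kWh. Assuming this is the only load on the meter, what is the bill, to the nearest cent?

$3.61

Energy = 1.36 kW × 18 h = 24.48 kWh
Tier 1 (0–10 kWh): 10 × $0.12 = $1.2
Tier 2 (10–15 kWh): 5 × $0.14 = $0.7
Above 15 kWh: 9.48 × $0.18 = $1.7064
Bill = $3.61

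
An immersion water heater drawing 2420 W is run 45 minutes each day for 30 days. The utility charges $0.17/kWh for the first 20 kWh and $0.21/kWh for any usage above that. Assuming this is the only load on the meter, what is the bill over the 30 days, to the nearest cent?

$10.63

Runtime = 45 min × 30 = 1350 min = 22.5 h
Energy = 2.42 kW × 22.5 h = 54.45 kWh
Tier 1 (0–20 kWh): 20 × $0.17 = $3.4
Above 20 kWh: 34.45 × $0.21 = $7.2345
Bill = $10.63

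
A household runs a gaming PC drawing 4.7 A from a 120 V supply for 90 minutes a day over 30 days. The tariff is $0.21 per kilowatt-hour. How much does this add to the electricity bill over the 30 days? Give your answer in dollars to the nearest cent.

Power = 4.7 A × 120 V = 564 W = 0.564 kW
Runtime = 90 min × 30 = 2700 min = 45 h
Energy = 0.564 kW × 45 h = 25.38 kWh
Cost = 25.38 kWh × $0.21/kWh = $5.33

$5.33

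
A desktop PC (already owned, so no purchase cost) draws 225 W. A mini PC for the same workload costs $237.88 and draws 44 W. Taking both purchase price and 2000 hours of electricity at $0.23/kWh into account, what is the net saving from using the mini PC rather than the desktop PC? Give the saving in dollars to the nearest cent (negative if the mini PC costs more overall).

desktop PC: $0.00 + (225/1000) kW × 2000 h × $0.23 = $0.00 + $103.5 = $103.5
mini PC: $237.88 + (44/1000) kW × 2000 h × $0.23 = $237.88 + $20.24 = $258.12
Saving = $103.5 − $258.12 = −$154.62

-$154.62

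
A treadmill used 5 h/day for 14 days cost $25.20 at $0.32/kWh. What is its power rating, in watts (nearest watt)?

1125 W

Energy = $25.20 ÷ $0.32/kWh = 78.75 kWh
Runtime = 5 h/day × 14 days = 70 h
Power = 78.75 kWh ÷ 70 h = 1.125 kW = 1125 W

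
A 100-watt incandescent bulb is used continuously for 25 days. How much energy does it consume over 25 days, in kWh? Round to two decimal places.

Runtime = 24 h × 25 = 600 h
Energy = 0.1 kW × 600 h = 60 kWh

60.00 kWh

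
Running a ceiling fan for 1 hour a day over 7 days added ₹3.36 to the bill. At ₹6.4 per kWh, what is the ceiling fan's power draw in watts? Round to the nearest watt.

75 W

Energy = ₹3.36 ÷ ₹6.4/kWh = 0.525 kWh
Runtime = 1 h/day × 7 days = 7 h
Power = 0.525 kWh ÷ 7 h = 0.075 kW = 75 W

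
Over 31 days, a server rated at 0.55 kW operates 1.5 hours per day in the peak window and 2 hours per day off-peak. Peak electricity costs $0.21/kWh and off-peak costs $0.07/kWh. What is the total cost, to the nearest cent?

$7.76

Peak energy = 0.55 kW × 1.5 h × 31 = 25.575 kWh
Off-peak energy = 0.55 kW × 2 h × 31 = 34.1 kWh
Cost = 25.575 × $0.21 + 34.1 × $0.07 = $5.37075 + $2.387 = $7.76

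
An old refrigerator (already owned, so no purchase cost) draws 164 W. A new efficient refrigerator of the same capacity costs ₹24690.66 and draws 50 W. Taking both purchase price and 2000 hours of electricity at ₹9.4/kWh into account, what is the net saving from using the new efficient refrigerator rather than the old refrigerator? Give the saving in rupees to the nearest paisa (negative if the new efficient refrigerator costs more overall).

old refrigerator: ₹0.00 + (164/1000) kW × 2000 h × ₹9.4 = ₹0.00 + ₹3083.2 = ₹3083.2
new efficient refrigerator: ₹24690.66 + (50/1000) kW × 2000 h × ₹9.4 = ₹24690.66 + ₹940 = ₹25630.66
Saving = ₹3083.2 − ₹25630.66 = −₹22547.46

-₹22547.46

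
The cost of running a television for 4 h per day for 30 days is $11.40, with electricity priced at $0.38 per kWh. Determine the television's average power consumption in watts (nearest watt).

Energy = $11.40 ÷ $0.38/kWh = 30 kWh
Runtime = 4 h/day × 30 days = 120 h
Power = 30 kWh ÷ 120 h = 0.25 kW = 250 W

250 W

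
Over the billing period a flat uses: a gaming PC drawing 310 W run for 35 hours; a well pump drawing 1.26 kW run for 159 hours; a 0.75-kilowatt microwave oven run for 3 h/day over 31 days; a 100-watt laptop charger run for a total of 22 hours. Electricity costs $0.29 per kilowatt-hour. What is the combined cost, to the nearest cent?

gaming PC: 0.31 kW × 35 h = 10.85 kWh
well pump: 1.26 kW × 159 h = 200.34 kWh
microwave oven: Runtime = 3 h/day × 31 days = 93 h
microwave oven: 0.75 kW × 93 h = 69.75 kWh
laptop charger: 0.1 kW × 22 h = 2.2 kWh
Total energy = 283.14 kWh
Cost = 283.14 × $0.29 = $82.11

$82.11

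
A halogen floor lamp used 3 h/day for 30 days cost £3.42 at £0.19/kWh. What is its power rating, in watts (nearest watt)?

Energy = £3.42 ÷ £0.19/kWh = 18 kWh
Runtime = 3 h/day × 30 days = 90 h
Power = 18 kWh ÷ 90 h = 0.2 kW = 200 W

200 W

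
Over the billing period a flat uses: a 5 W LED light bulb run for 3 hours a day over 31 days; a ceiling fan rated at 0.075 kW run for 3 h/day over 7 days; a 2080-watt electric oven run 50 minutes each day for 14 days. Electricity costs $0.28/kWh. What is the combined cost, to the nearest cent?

$7.37

LED light bulb: Runtime = 3 h/day × 31 days = 93 h
LED light bulb: 0.005 kW × 93 h = 0.465 kWh
ceiling fan: Runtime = 3 h/day × 7 days = 21 h
ceiling fan: 0.075 kW × 21 h = 1.575 kWh
electric oven: Runtime = 50 min × 14 = 700 min = 11.666666… h
electric oven: 2.08 kW × 11.666666… h = 24.266666… kWh
Total energy = 26.306666… kWh
Cost = 26.306666… × $0.28 = $7.37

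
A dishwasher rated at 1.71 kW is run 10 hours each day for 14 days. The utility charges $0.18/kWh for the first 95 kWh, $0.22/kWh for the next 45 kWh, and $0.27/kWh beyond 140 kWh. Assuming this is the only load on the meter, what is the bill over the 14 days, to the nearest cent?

$53.84

Runtime = 10 h/day × 14 days = 140 h
Energy = 1.71 kW × 140 h = 239.4 kWh
Tier 1 (0–95 kWh): 95 × $0.18 = $17.1
Tier 2 (95–140 kWh): 45 × $0.22 = $9.9
Above 140 kWh: 99.4 × $0.27 = $26.838
Bill = $53.84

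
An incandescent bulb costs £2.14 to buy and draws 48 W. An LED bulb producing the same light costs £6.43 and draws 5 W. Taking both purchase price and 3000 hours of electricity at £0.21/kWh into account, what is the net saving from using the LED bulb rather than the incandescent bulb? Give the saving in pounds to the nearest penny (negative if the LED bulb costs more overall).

£22.80

incandescent bulb: £2.14 + (48/1000) kW × 3000 h × £0.21 = £2.14 + £30.24 = £32.38
LED bulb: £6.43 + (5/1000) kW × 3000 h × £0.21 = £6.43 + £3.15 = £9.58
Saving = £32.38 − £9.58 = £22.8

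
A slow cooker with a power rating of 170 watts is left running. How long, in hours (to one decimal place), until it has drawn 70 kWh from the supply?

411.8 h

Hours = 70 kWh ÷ 0.17 kW = 411.8 h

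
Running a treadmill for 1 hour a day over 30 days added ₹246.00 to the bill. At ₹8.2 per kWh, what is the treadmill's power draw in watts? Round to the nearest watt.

1000 W

Energy = ₹246.00 ÷ ₹8.2/kWh = 30 kWh
Runtime = 1 h/day × 30 days = 30 h
Power = 30 kWh ÷ 30 h = 1 kW = 1000 W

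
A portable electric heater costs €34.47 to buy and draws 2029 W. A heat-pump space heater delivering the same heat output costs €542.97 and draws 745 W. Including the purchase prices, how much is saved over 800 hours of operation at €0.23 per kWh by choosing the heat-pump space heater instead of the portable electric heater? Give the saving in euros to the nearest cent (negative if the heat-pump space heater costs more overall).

-€272.24

portable electric heater: €34.47 + (2029/1000) kW × 800 h × €0.23 = €34.47 + €373.336 = €407.806
heat-pump space heater: €542.97 + (745/1000) kW × 800 h × €0.23 = €542.97 + €137.08 = €680.05
Saving = €407.806 − €680.05 = −€272.244 → -€272.24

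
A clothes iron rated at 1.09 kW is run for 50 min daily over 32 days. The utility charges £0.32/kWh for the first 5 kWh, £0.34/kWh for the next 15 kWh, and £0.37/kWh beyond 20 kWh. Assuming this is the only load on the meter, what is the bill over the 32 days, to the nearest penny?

Runtime = 50 min × 32 = 1600 min = 26.666666… h
Energy = 1.09 kW × 26.666666… h = 29.066666… kWh
Tier 1 (0–5 kWh): 5 × £0.32 = £1.6
Tier 2 (5–20 kWh): 15 × £0.34 = £5.1
Above 20 kWh: 9.066666… × £0.37 = £3.354666…
Bill = £10.05

£10.05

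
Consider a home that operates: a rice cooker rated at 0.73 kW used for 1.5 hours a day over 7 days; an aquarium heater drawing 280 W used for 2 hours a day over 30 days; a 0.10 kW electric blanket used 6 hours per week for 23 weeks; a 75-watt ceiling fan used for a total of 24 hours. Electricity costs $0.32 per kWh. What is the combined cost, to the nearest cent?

rice cooker: Runtime = 1.5 h/day × 7 days = 10.5 h
rice cooker: 0.73 kW × 10.5 h = 7.665 kWh
aquarium heater: Runtime = 2 h/day × 30 days = 60 h
aquarium heater: 0.28 kW × 60 h = 16.8 kWh
electric blanket: Runtime = 6 h/week × 23 weeks = 138 h
electric blanket: 0.1 kW × 138 h = 13.8 kWh
ceiling fan: 0.075 kW × 24 h = 1.8 kWh
Total energy = 40.065 kWh
Cost = 40.065 × $0.32 = $12.82

$12.82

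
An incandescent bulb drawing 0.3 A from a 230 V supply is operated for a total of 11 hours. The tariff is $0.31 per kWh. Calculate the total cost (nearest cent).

Power = 0.3 A × 230 V = 69 W = 0.069 kW
Energy = 0.069 kW × 11 h = 0.759 kWh
Cost = 0.759 kWh × $0.31/kWh = $0.24

$0.24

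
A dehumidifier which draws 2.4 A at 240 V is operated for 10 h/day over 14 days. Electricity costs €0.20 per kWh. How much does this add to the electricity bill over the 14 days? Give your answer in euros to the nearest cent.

€16.13

Power = 2.4 A × 240 V = 576 W = 0.576 kW
Runtime = 10 h/day × 14 days = 140 h
Energy = 0.576 kW × 140 h = 80.64 kWh
Cost = 80.64 kWh × €0.20/kWh = €16.13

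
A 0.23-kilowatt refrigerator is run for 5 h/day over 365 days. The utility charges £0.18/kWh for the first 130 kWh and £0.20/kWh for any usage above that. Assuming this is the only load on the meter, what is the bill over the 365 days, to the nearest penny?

Runtime = 5 h/day × 365 days = 1825 h
Energy = 0.23 kW × 1825 h = 419.75 kWh
Tier 1 (0–130 kWh): 130 × £0.18 = £23.4
Above 130 kWh: 289.75 × £0.20 = £57.95
Bill = £81.35

£81.35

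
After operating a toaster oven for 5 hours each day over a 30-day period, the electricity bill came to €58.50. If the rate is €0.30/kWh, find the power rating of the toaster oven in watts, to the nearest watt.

Energy = €58.50 ÷ €0.30/kWh = 195 kWh
Runtime = 5 h/day × 30 days = 150 h
Power = 195 kWh ÷ 150 h = 1.3 kW = 1300 W

1300 W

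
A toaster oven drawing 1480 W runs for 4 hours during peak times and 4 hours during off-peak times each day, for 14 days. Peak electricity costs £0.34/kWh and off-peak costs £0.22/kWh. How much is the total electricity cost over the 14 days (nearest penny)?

£46.41

Peak energy = 1.48 kW × 4 h × 14 = 82.88 kWh
Off-peak energy = 1.48 kW × 4 h × 14 = 82.88 kWh
Cost = 82.88 × £0.34 + 82.88 × £0.22 = £28.1792 + £18.2336 = £46.41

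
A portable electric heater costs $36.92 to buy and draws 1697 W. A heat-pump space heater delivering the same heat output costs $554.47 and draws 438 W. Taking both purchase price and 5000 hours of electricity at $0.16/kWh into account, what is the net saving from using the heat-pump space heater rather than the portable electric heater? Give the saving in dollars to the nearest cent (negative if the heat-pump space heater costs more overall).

$489.65

portable electric heater: $36.92 + (1697/1000) kW × 5000 h × $0.16 = $36.92 + $1357.6 = $1394.52
heat-pump space heater: $554.47 + (438/1000) kW × 5000 h × $0.16 = $554.47 + $350.4 = $904.87
Saving = $1394.52 − $904.87 = $489.65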